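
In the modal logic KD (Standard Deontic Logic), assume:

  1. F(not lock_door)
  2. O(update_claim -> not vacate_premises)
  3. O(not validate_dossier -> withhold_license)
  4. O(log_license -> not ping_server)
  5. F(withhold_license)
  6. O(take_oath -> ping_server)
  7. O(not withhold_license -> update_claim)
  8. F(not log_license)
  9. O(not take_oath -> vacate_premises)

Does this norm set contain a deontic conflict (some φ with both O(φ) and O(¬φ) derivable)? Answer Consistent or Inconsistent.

Inconsistent

Premise 8 is F(not log_license), i.e. O(log_license).
Premise 4 is O(log_license -> not ping_server); since O(log_license), deontic closure gives O(not ping_server).
Premise 6 is O(take_oath -> ping_server); contrapositively O(not ping_server -> not take_oath). Since O(not ping_server) holds, K gives O(not take_oath).
From O(not take_oath) and premise 9, O(not take_oath -> vacate_premises), we obtain O(vacate_premises).
Premise 2, O(update_claim -> not vacate_premises), contraposes to O(vacate_premises -> not update_claim); with O(vacate_premises) we get O(not update_claim).
Premise 7, O(not withhold_license -> update_claim), contraposes to O(not update_claim -> withhold_license); with O(not update_claim) we get O(withhold_license).
However, F(withhold_license) at premise 5 amounts to O(not withhold_license).
We now have both O(withhold_license) and O(not withhold_license) — withhold_license is simultaneously obligatory and forbidden, violating the D-axiom.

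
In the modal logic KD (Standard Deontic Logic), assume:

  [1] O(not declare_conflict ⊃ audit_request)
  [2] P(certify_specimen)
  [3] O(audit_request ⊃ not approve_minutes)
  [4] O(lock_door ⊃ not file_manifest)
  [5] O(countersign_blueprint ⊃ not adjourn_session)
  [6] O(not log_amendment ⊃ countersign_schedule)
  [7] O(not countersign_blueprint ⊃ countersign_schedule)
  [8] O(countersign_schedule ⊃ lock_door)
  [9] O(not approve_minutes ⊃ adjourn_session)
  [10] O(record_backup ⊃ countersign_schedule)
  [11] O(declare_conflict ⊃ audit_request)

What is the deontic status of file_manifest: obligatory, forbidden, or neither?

By case analysis on declare_conflict: premise 11 gives O(declare_conflict ⊃ audit_request) and premise 1 gives O(not declare_conflict ⊃ audit_request), so O(audit_request) either way.
Premise 3 is O(audit_request ⊃ not approve_minutes); since O(audit_request), deontic closure gives O(not approve_minutes).
Premise 9 is O(not approve_minutes ⊃ adjourn_session); since O(not approve_minutes), deontic closure gives O(adjourn_session).
Premise 5 is O(countersign_blueprint ⊃ not adjourn_session); contrapositively O(adjourn_session ⊃ not countersign_blueprint). Since O(adjourn_session) holds, K gives O(not countersign_blueprint).
Premise 7 is O(not countersign_blueprint ⊃ countersign_schedule); since O(not countersign_blueprint), deontic closure gives O(countersign_schedule).
Applying K to premise 8 (O(countersign_schedule ⊃ lock_door)) and O(countersign_schedule) yields O(lock_door).
Applying K to premise 4 (O(lock_door ⊃ not file_manifest)) and O(lock_door) yields O(not file_manifest).
Premises 2, 6, 10 do not contribute to this derivation.
Thus O(not file_manifest), which is F(file_manifest): file_manifest is forbidden.

Forbidden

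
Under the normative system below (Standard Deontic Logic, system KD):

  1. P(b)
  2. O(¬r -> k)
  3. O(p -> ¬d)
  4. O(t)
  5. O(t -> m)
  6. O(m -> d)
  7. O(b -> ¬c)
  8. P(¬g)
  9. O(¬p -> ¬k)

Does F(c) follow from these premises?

No

Premise 7 is O(b -> ¬c), but O(b) is not derivable from the premises (the permission P(b) asserts only ¬O(¬b), not O(b)), so it does not yield O(¬c).
No other premise forces O(¬c). An ideal world satisfying every premise can still have c true, so F(c) is not derivable.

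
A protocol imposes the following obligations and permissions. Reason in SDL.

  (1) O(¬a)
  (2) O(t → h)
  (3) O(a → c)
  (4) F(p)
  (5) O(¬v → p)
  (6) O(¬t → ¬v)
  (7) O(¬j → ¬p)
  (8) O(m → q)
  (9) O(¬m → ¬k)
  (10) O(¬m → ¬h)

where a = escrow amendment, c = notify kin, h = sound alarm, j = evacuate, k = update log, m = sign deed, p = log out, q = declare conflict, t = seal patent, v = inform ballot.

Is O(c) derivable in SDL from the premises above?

No

Premise 3 is O(a → c), but O(a) is not derivable from the premises, so it does not yield O(c).
No other premise forces O(c). An ideal world satisfying every premise can still have c false, so O(c) is not derivable.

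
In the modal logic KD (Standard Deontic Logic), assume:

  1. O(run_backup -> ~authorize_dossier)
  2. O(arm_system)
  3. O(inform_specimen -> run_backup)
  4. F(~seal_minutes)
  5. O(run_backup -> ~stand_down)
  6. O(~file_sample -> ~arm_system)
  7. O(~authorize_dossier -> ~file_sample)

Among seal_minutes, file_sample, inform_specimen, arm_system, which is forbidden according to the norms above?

inform_specimen

Premise 2 states O(arm_system) outright.
Premise 6 is O(~file_sample -> ~arm_system); contrapositively O(arm_system -> file_sample). Since O(arm_system) holds, K gives O(file_sample).
Premise 7 is O(~authorize_dossier -> ~file_sample); contrapositively O(file_sample -> authorize_dossier). Since O(file_sample) holds, K gives O(authorize_dossier).
Premise 1 is O(run_backup -> ~authorize_dossier); contrapositively O(authorize_dossier -> ~run_backup). Since O(authorize_dossier) holds, K gives O(~run_backup).
Premise 3, O(inform_specimen -> run_backup), contraposes to O(~run_backup -> ~inform_specimen); with O(~run_backup) we get O(~inform_specimen).
So O(~inform_specimen) holds, i.e. inform_specimen is forbidden. None of the other listed options is forbidden under the premises.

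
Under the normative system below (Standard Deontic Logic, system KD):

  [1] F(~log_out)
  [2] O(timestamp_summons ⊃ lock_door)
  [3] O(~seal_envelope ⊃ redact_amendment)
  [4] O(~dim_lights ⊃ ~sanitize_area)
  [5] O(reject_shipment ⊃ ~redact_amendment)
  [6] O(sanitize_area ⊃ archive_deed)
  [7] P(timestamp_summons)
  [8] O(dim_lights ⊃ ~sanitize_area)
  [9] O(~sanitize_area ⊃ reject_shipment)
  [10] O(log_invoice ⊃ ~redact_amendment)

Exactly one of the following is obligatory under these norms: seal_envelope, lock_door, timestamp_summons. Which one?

seal_envelope

Premises 4 and 8 cover both cases: O(~dim_lights ⊃ ~sanitize_area) and O(dim_lights ⊃ ~sanitize_area). Since ~dim_lights ∨ dim_lights is a tautology, O(~sanitize_area) follows.
Applying K to premise 9 (O(~sanitize_area ⊃ reject_shipment)) and O(~sanitize_area) yields O(reject_shipment).
From O(reject_shipment) and premise 5, O(reject_shipment ⊃ ~redact_amendment), we obtain O(~redact_amendment).
Premise 3, O(~seal_envelope ⊃ redact_amendment), contraposes to O(~redact_amendment ⊃ seal_envelope); with O(~redact_amendment) we get O(seal_envelope).
So O(seal_envelope) holds — seal_envelope is obligatory. None of the other listed options is made obligatory by any chain of premises.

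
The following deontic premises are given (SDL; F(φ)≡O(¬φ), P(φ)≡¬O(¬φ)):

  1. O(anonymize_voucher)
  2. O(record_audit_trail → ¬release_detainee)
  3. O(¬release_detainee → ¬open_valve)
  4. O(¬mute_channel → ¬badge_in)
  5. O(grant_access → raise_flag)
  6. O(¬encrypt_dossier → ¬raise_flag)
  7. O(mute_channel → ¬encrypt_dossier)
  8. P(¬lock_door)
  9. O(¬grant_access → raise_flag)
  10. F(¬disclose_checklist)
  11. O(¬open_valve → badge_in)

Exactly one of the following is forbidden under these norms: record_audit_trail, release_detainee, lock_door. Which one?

By case analysis on grant_access: premise 5 gives O(grant_access → raise_flag) and premise 9 gives O(¬grant_access → raise_flag), so O(raise_flag) either way.
Premise 6 is O(¬encrypt_dossier → ¬raise_flag); contrapositively O(raise_flag → encrypt_dossier). Since O(raise_flag) holds, K gives O(encrypt_dossier).
Premise 7 is O(mute_channel → ¬encrypt_dossier); contrapositively O(encrypt_dossier → ¬mute_channel). Since O(encrypt_dossier) holds, K gives O(¬mute_channel).
Applying K to premise 4 (O(¬mute_channel → ¬badge_in)) and O(¬mute_channel) yields O(¬badge_in).
The contrapositive of premise 11 (O(¬open_valve → badge_in)) is O(¬badge_in → open_valve), and O(¬badge_in) is already established, so O(open_valve).
Premise 3, O(¬release_detainee → ¬open_valve), contraposes to O(open_valve → release_detainee); with O(open_valve) we get O(release_detainee).
The contrapositive of premise 2 (O(record_audit_trail → ¬release_detainee)) is O(release_detainee → ¬record_audit_trail), and O(release_detainee) is already established, so O(¬record_audit_trail).
So O(¬record_audit_trail) holds, i.e. record_audit_trail is forbidden. None of the other listed options is forbidden under the premises.

record_audit_trail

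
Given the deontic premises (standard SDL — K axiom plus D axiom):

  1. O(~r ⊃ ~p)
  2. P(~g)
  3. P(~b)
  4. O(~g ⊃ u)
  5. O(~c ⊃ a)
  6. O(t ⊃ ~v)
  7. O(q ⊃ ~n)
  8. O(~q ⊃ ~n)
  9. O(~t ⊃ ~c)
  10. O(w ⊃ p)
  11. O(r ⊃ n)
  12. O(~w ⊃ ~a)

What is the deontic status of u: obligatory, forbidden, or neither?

Neither

Premise 4 is O(~g ⊃ u), but O(~g) is not derivable from the premises (the permission P(~g) asserts only ~O(g), not O(~g)), so it does not yield O(u).
No premise or chain of K-axiom applications forces O(u), and none forces O(~u). So u is neither obligatory nor forbidden under these norms.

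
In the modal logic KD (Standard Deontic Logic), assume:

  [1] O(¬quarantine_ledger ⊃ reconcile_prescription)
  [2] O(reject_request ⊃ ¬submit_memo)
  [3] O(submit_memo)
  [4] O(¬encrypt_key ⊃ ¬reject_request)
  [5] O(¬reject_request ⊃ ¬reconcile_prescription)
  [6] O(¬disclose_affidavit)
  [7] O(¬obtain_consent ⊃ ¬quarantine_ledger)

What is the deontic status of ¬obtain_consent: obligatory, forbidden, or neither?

Forbidden

From premise 3 we have O(submit_memo).
Premise 2, O(reject_request ⊃ ¬submit_memo), contraposes to O(submit_memo ⊃ ¬reject_request); with O(submit_memo) we get O(¬reject_request).
From O(¬reject_request) and premise 5, O(¬reject_request ⊃ ¬reconcile_prescription), we obtain O(¬reconcile_prescription).
The contrapositive of premise 1 (O(¬quarantine_ledger ⊃ reconcile_prescription)) is O(¬reconcile_prescription ⊃ quarantine_ledger), and O(¬reconcile_prescription) is already established, so O(quarantine_ledger).
The contrapositive of premise 7 (O(¬obtain_consent ⊃ ¬quarantine_ledger)) is O(quarantine_ledger ⊃ obtain_consent), and O(quarantine_ledger) is already established, so O(obtain_consent).
Premises 4, 6 do not contribute to this derivation.
Thus O(obtain_consent), which is F(¬obtain_consent): ¬obtain_consent is forbidden.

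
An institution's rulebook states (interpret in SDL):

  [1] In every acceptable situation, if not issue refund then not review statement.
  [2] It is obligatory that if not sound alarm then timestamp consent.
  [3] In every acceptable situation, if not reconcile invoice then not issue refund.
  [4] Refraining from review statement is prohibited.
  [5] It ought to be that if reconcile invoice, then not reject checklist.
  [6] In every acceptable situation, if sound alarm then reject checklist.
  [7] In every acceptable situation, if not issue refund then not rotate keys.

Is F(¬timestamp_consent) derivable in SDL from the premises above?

Yes

Premise 4 is F(¬review_statement), i.e. O(review_statement).
Premise 1 is O(¬issue_refund → ¬review_statement); contrapositively O(review_statement → issue_refund). Since O(review_statement) holds, K gives O(issue_refund).
The contrapositive of premise 3 (O(¬reconcile_invoice → ¬issue_refund)) is O(issue_refund → reconcile_invoice), and O(issue_refund) is already established, so O(reconcile_invoice).
Premise 5 is O(reconcile_invoice → ¬reject_checklist); since O(reconcile_invoice), deontic closure gives O(¬reject_checklist).
Premise 6 is O(sound_alarm → reject_checklist); contrapositively O(¬reject_checklist → ¬sound_alarm). Since O(¬reject_checklist) holds, K gives O(¬sound_alarm).
With premise 2, O(¬sound_alarm → timestamp_consent), the K-axiom yields O(timestamp_consent).
Premise 7 does not contribute to this derivation.
So O(timestamp_consent) holds, i.e. F(¬timestamp_consent). The claim follows.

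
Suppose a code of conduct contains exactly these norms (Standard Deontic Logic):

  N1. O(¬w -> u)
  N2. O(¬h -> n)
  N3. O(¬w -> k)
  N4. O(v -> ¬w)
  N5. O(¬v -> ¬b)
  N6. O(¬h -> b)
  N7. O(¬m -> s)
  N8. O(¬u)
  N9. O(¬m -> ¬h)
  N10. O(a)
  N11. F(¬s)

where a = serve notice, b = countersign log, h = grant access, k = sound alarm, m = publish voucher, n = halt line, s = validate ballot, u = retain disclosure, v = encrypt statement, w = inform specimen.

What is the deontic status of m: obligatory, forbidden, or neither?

Obligatory

From premise 8 we have O(¬u).
Premise 1 is O(¬w -> u); contrapositively O(¬u -> w). Since O(¬u) holds, K gives O(w).
The contrapositive of premise 4 (O(v -> ¬w)) is O(w -> ¬v), and O(w) is already established, so O(¬v).
Applying K to premise 5 (O(¬v -> ¬b)) and O(¬v) yields O(¬b).
Premise 6, O(¬h -> b), contraposes to O(¬b -> h); with O(¬b) we get O(h).
The contrapositive of premise 9 (O(¬m -> ¬h)) is O(h -> m), and O(h) is already established, so O(m).
Premises 2, 3, 7, 10, 11 do not contribute to this derivation.
Hence m is obligatory.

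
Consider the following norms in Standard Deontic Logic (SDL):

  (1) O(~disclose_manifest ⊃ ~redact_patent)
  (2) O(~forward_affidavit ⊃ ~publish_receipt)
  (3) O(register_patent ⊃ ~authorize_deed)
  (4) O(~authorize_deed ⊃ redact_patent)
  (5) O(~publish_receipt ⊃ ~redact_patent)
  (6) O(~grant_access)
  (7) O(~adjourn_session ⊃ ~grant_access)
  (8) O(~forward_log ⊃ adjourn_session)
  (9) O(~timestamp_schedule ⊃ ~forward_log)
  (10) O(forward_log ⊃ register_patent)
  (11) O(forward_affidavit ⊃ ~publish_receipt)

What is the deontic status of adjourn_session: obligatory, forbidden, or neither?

Obligatory

By case analysis on ~forward_affidavit: premise 2 gives O(~forward_affidavit ⊃ ~publish_receipt) and premise 11 gives O(forward_affidavit ⊃ ~publish_receipt), so O(~publish_receipt) either way.
Applying K to premise 5 (O(~publish_receipt ⊃ ~redact_patent)) and O(~publish_receipt) yields O(~redact_patent).
Premise 4 is O(~authorize_deed ⊃ redact_patent); contrapositively O(~redact_patent ⊃ authorize_deed). Since O(~redact_patent) holds, K gives O(authorize_deed).
Premise 3, O(register_patent ⊃ ~authorize_deed), contraposes to O(authorize_deed ⊃ ~register_patent); with O(authorize_deed) we get O(~register_patent).
Premise 10, O(forward_log ⊃ register_patent), contraposes to O(~register_patent ⊃ ~forward_log); with O(~register_patent) we get O(~forward_log).
With premise 8, O(~forward_log ⊃ adjourn_session), the K-axiom yields O(adjourn_session).
Premises 1, 6, 7, 9 do not contribute to this derivation.
Hence adjourn_session is obligatory.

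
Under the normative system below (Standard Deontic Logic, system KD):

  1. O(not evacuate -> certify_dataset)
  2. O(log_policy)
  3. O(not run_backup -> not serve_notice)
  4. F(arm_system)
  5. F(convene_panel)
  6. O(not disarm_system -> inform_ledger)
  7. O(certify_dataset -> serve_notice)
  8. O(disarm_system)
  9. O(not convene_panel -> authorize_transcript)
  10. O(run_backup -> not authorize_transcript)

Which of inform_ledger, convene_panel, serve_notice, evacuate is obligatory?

Premise 5 is F(convene_panel), i.e. O(not convene_panel).
From O(not convene_panel) and premise 9, O(not convene_panel -> authorize_transcript), we obtain O(authorize_transcript).
Premise 10, O(run_backup -> not authorize_transcript), contraposes to O(authorize_transcript -> not run_backup); with O(authorize_transcript) we get O(not run_backup).
Applying K to premise 3 (O(not run_backup -> not serve_notice)) and O(not run_backup) yields O(not serve_notice).
Premise 7, O(certify_dataset -> serve_notice), contraposes to O(not serve_notice -> not certify_dataset); with O(not serve_notice) we get O(not certify_dataset).
The contrapositive of premise 1 (O(not evacuate -> certify_dataset)) is O(not certify_dataset -> evacuate), and O(not certify_dataset) is already established, so O(evacuate).
So O(evacuate) holds — evacuate is obligatory. None of the other listed options is made obligatory by any chain of premises.

evacuate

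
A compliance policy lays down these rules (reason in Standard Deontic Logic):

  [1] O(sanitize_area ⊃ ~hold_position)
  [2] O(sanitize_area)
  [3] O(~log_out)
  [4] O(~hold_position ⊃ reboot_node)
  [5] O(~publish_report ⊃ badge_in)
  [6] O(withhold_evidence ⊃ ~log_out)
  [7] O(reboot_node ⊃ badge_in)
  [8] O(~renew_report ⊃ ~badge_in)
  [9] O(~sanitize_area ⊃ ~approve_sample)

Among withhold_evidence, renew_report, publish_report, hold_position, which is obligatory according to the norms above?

From premise 2 we have O(sanitize_area).
From O(sanitize_area) and premise 1, O(sanitize_area ⊃ ~hold_position), we obtain O(~hold_position).
Applying K to premise 4 (O(~hold_position ⊃ reboot_node)) and O(~hold_position) yields O(reboot_node).
From O(reboot_node) and premise 7, O(reboot_node ⊃ badge_in), we obtain O(badge_in).
Premise 8 is O(~renew_report ⊃ ~badge_in); contrapositively O(badge_in ⊃ renew_report). Since O(badge_in) holds, K gives O(renew_report).
So O(renew_report) holds — renew_report is obligatory. None of the other listed options is made obligatory by any chain of premises.

renew_report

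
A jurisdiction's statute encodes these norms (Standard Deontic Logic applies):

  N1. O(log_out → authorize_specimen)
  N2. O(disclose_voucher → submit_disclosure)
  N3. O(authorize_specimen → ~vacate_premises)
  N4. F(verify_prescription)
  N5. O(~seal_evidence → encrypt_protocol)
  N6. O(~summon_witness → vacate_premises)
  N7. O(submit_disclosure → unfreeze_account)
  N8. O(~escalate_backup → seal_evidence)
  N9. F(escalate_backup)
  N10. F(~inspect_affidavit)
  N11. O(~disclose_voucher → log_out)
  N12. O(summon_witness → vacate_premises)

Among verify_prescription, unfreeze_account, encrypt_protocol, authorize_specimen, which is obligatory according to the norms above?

unfreeze_account

Premises 6 and 12 cover both cases: O(~summon_witness → vacate_premises) and O(summon_witness → vacate_premises). Since ~summon_witness ∨ summon_witness is a tautology, O(vacate_premises) follows.
Premise 3 is O(authorize_specimen → ~vacate_premises); contrapositively O(vacate_premises → ~authorize_specimen). Since O(vacate_premises) holds, K gives O(~authorize_specimen).
Premise 1, O(log_out → authorize_specimen), contraposes to O(~authorize_specimen → ~log_out); with O(~authorize_specimen) we get O(~log_out).
Premise 11, O(~disclose_voucher → log_out), contraposes to O(~log_out → disclose_voucher); with O(~log_out) we get O(disclose_voucher).
Applying K to premise 2 (O(disclose_voucher → submit_disclosure)) and O(disclose_voucher) yields O(submit_disclosure).
With premise 7, O(submit_disclosure → unfreeze_account), the K-axiom yields O(unfreeze_account).
So O(unfreeze_account) holds — unfreeze_account is obligatory. None of the other listed options is made obligatory by any chain of premises.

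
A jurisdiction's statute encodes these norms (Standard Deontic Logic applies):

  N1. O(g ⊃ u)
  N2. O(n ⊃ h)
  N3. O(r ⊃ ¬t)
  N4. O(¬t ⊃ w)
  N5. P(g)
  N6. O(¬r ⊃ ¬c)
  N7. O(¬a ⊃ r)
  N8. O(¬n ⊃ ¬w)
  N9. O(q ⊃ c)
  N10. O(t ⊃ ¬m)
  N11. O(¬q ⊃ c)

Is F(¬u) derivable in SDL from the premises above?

Premise 1 is O(g ⊃ u), but O(g) is not derivable from the premises (the permission P(g) asserts only ¬O(¬g), not O(g)), so it does not yield O(u).
No other premise forces O(u). An ideal world satisfying every premise can still have ¬u true, so F(¬u) is not derivable.

No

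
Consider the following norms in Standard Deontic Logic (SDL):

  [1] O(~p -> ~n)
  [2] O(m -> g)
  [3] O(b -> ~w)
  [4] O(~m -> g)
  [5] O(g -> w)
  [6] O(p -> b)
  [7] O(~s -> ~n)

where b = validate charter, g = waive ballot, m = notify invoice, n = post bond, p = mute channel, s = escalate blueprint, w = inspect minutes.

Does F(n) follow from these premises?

Yes

By case analysis on m: premise 2 gives O(m -> g) and premise 4 gives O(~m -> g), so O(g) either way.
Premise 5 is O(g -> w); since O(g), deontic closure gives O(w).
Premise 3 is O(b -> ~w); contrapositively O(w -> ~b). Since O(w) holds, K gives O(~b).
Premise 6, O(p -> b), contraposes to O(~b -> ~p); with O(~b) we get O(~p).
With premise 1, O(~p -> ~n), the K-axiom yields O(~n).
Premise 7 does not contribute to this derivation.
So O(~n) holds, i.e. F(n). The claim follows.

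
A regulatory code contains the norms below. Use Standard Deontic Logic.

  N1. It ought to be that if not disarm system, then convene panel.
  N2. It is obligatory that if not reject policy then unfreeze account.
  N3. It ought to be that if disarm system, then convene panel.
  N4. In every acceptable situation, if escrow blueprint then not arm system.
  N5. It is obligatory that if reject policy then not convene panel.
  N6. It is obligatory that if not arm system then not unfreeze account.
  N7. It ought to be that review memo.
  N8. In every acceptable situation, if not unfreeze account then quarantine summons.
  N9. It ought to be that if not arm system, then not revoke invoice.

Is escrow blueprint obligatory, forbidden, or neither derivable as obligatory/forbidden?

Forbidden

Premises 3 and 1 cover both cases: O(disarm_system → convene_panel) and O(¬disarm_system → convene_panel). Since disarm_system ∨ ¬disarm_system is a tautology, O(convene_panel) follows.
Premise 5 is O(reject_policy → ¬convene_panel); contrapositively O(convene_panel → ¬reject_policy). Since O(convene_panel) holds, K gives O(¬reject_policy).
With premise 2, O(¬reject_policy → unfreeze_account), the K-axiom yields O(unfreeze_account).
Premise 6 is O(¬arm_system → ¬unfreeze_account); contrapositively O(unfreeze_account → arm_system). Since O(unfreeze_account) holds, K gives O(arm_system).
Premise 4, O(escrow_blueprint → ¬arm_system), contraposes to O(arm_system → ¬escrow_blueprint); with O(arm_system) we get O(¬escrow_blueprint).
Premises 7, 8, 9 do not contribute to this derivation.
Thus O(¬escrow_blueprint), which is F(escrow_blueprint): escrow_blueprint is forbidden.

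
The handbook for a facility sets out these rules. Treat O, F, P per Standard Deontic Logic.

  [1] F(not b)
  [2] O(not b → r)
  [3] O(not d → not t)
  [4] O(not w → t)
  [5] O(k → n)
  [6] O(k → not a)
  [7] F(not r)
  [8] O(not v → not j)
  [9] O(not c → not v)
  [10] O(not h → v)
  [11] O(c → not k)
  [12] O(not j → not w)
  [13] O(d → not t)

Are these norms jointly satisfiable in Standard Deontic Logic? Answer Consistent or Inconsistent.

Premise 2 is O(not b → r); even if O(r) held, inferring O(not b) would be affirming the consequent — invalid.
So O(not b) is not derivable, and the apparent clash with O(b) does not arise.
A world satisfying every obligation exists (e.g. a=false, b=true, c=true, d=false, h=false, j=true, k=false, n=false, r=true, t=false, v=true, w=true); no atom is both obligatory and forbidden, so the set is consistent.

Consistent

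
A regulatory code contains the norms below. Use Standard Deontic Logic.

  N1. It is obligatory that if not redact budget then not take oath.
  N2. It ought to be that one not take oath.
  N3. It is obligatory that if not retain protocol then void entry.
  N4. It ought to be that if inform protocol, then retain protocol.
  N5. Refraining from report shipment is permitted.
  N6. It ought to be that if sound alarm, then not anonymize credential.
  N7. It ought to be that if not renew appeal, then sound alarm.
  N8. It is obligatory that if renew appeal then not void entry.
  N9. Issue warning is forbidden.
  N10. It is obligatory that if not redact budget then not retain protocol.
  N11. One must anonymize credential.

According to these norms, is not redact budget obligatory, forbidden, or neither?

From premise 11 we have O(anonymize_credential).
Premise 6, O(sound_alarm → ¬anonymize_credential), contraposes to O(anonymize_credential → ¬sound_alarm); with O(anonymize_credential) we get O(¬sound_alarm).
Premise 7 is O(¬renew_appeal → sound_alarm); contrapositively O(¬sound_alarm → renew_appeal). Since O(¬sound_alarm) holds, K gives O(renew_appeal).
Applying K to premise 8 (O(renew_appeal → ¬void_entry)) and O(renew_appeal) yields O(¬void_entry).
Premise 3, O(¬retain_protocol → void_entry), contraposes to O(¬void_entry → retain_protocol); with O(¬void_entry) we get O(retain_protocol).
The contrapositive of premise 10 (O(¬redact_budget → ¬retain_protocol)) is O(retain_protocol → redact_budget), and O(retain_protocol) is already established, so O(redact_budget).
Premises 1, 2, 4, 5, 9 do not contribute to this derivation.
Thus O(redact_budget), which is F(¬redact_budget): ¬redact_budget is forbidden.

Forbidden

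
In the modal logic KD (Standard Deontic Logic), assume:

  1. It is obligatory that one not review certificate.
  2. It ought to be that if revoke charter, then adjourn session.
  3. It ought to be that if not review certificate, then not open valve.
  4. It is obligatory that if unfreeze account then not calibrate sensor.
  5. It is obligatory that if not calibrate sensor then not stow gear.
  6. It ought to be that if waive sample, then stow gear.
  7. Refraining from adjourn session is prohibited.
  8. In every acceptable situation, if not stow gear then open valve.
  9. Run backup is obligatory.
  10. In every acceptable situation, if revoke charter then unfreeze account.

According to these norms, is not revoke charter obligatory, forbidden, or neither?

Premise 1 states O(¬review_certificate) outright.
Applying K to premise 3 (O(¬review_certificate → ¬open_valve)) and O(¬review_certificate) yields O(¬open_valve).
Premise 8 is O(¬stow_gear → open_valve); contrapositively O(¬open_valve → stow_gear). Since O(¬open_valve) holds, K gives O(stow_gear).
Premise 5 is O(¬calibrate_sensor → ¬stow_gear); contrapositively O(stow_gear → calibrate_sensor). Since O(stow_gear) holds, K gives O(calibrate_sensor).
Premise 4 is O(unfreeze_account → ¬calibrate_sensor); contrapositively O(calibrate_sensor → ¬unfreeze_account). Since O(calibrate_sensor) holds, K gives O(¬unfreeze_account).
Premise 10 is O(revoke_charter → unfreeze_account); contrapositively O(¬unfreeze_account → ¬revoke_charter). Since O(¬unfreeze_account) holds, K gives O(¬revoke_charter).
Premises 2, 6, 7, 9 do not contribute to this derivation.
Hence ¬revoke_charter is obligatory.

Obligatory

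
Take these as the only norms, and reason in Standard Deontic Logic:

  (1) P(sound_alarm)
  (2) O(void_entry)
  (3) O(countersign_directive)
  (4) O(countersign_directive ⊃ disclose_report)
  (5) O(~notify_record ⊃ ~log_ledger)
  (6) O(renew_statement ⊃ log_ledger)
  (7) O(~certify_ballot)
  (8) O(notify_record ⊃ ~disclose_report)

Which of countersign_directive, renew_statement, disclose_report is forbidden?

renew_statement

Premise 3 states O(countersign_directive) outright.
From O(countersign_directive) and premise 4, O(countersign_directive ⊃ disclose_report), we obtain O(disclose_report).
The contrapositive of premise 8 (O(notify_record ⊃ ~disclose_report)) is O(disclose_report ⊃ ~notify_record), and O(disclose_report) is already established, so O(~notify_record).
Premise 5 is O(~notify_record ⊃ ~log_ledger); since O(~notify_record), deontic closure gives O(~log_ledger).
Premise 6, O(renew_statement ⊃ log_ledger), contraposes to O(~log_ledger ⊃ ~renew_statement); with O(~log_ledger) we get O(~renew_statement).
So O(~renew_statement) holds, i.e. renew_statement is forbidden. None of the other listed options is forbidden under the premises.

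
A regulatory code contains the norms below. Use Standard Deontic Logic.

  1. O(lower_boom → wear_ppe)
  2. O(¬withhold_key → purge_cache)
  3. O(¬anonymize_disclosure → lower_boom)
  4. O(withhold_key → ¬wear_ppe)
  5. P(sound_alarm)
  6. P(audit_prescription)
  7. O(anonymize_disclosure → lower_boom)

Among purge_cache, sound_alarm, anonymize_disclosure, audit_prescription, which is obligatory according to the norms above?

By case analysis on anonymize_disclosure: premise 7 gives O(anonymize_disclosure → lower_boom) and premise 3 gives O(¬anonymize_disclosure → lower_boom), so O(lower_boom) either way.
With premise 1, O(lower_boom → wear_ppe), the K-axiom yields O(wear_ppe).
Premise 4, O(withhold_key → ¬wear_ppe), contraposes to O(wear_ppe → ¬withhold_key); with O(wear_ppe) we get O(¬withhold_key).
With premise 2, O(¬withhold_key → purge_cache), the K-axiom yields O(purge_cache).
So O(purge_cache) holds — purge_cache is obligatory. None of the other listed options is made obligatory by any chain of premises.

purge_cache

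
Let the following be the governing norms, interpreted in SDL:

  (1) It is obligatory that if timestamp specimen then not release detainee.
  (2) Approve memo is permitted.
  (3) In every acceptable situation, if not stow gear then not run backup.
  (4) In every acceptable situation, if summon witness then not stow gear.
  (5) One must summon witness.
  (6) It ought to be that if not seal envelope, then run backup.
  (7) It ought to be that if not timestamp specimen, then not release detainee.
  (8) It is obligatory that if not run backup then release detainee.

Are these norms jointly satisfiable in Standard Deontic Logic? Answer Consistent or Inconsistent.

Inconsistent

By case analysis on timestamp_specimen: premise 1 gives O(timestamp_specimen → ¬release_detainee) and premise 7 gives O(¬timestamp_specimen → ¬release_detainee), so O(¬release_detainee) either way.
Premise 8 is O(¬run_backup → release_detainee); contrapositively O(¬release_detainee → run_backup). Since O(¬release_detainee) holds, K gives O(run_backup).
The contrapositive of premise 3 (O(¬stow_gear → ¬run_backup)) is O(run_backup → stow_gear), and O(run_backup) is already established, so O(stow_gear).
Premise 4, O(summon_witness → ¬stow_gear), contraposes to O(stow_gear → ¬summon_witness); with O(stow_gear) we get O(¬summon_witness).
However, premise 5 gives O(summon_witness).
We now have both O(¬summon_witness) and O(summon_witness) — summon_witness is simultaneously obligatory and forbidden, violating the D-axiom.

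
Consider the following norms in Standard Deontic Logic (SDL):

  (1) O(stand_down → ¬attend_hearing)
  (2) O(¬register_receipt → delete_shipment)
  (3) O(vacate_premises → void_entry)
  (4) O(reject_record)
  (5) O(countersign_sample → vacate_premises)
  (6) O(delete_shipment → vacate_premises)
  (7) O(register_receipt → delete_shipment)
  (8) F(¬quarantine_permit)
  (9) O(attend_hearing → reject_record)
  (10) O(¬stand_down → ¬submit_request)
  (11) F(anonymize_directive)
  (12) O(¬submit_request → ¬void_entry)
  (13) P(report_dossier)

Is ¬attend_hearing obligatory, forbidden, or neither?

Obligatory

Premises 7 and 2 cover both cases: O(register_receipt → delete_shipment) and O(¬register_receipt → delete_shipment). Since register_receipt ∨ ¬register_receipt is a tautology, O(delete_shipment) follows.
Premise 6 is O(delete_shipment → vacate_premises); since O(delete_shipment), deontic closure gives O(vacate_premises).
From O(vacate_premises) and premise 3, O(vacate_premises → void_entry), we obtain O(void_entry).
Premise 12, O(¬submit_request → ¬void_entry), contraposes to O(void_entry → submit_request); with O(void_entry) we get O(submit_request).
Premise 10 is O(¬stand_down → ¬submit_request); contrapositively O(submit_request → stand_down). Since O(submit_request) holds, K gives O(stand_down).
Premise 1 is O(stand_down → ¬attend_hearing); since O(stand_down), deontic closure gives O(¬attend_hearing).
Premises 4, 5, 8, 9, 11, 13 do not contribute to this derivation.
Hence ¬attend_hearing is obligatory.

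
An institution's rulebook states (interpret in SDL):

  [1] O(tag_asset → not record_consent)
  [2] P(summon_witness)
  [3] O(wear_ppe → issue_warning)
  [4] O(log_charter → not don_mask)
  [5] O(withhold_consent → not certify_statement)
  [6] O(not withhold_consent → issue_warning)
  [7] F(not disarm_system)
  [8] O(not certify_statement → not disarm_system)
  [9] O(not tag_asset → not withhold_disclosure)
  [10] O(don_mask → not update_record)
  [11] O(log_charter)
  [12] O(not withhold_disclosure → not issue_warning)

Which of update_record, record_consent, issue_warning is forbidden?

record_consent

F(not disarm_system) at premise 7 means O(disarm_system).
The contrapositive of premise 8 (O(not certify_statement → not disarm_system)) is O(disarm_system → certify_statement), and O(disarm_system) is already established, so O(certify_statement).
The contrapositive of premise 5 (O(withhold_consent → not certify_statement)) is O(certify_statement → not withhold_consent), and O(certify_statement) is already established, so O(not withhold_consent).
From O(not withhold_consent) and premise 6, O(not withhold_consent → issue_warning), we obtain O(issue_warning).
Premise 12, O(not withhold_disclosure → not issue_warning), contraposes to O(issue_warning → withhold_disclosure); with O(issue_warning) we get O(withhold_disclosure).
The contrapositive of premise 9 (O(not tag_asset → not withhold_disclosure)) is O(withhold_disclosure → tag_asset), and O(withhold_disclosure) is already established, so O(tag_asset).
With premise 1, O(tag_asset → not record_consent), the K-axiom yields O(not record_consent).
So O(not record_consent) holds, i.e. record_consent is forbidden. None of the other listed options is forbidden under the premises.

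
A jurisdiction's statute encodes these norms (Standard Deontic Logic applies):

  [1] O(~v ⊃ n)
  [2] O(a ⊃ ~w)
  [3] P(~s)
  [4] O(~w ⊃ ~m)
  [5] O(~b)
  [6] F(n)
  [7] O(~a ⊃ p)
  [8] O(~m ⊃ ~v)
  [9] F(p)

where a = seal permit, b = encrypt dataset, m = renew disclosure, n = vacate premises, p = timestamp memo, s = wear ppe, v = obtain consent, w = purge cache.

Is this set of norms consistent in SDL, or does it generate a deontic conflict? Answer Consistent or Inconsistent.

Premise 6, F(n), is equivalent to O(~n).
Premise 1 is O(~v ⊃ n); contrapositively O(~n ⊃ v). Since O(~n) holds, K gives O(v).
Premise 8 is O(~m ⊃ ~v); contrapositively O(v ⊃ m). Since O(v) holds, K gives O(m).
Premise 4, O(~w ⊃ ~m), contraposes to O(m ⊃ w); with O(m) we get O(w).
Premise 2, O(a ⊃ ~w), contraposes to O(w ⊃ ~a); with O(w) we get O(~a).
With premise 7, O(~a ⊃ p), the K-axiom yields O(p).
Yet premise 9 is F(p), i.e. O(~p).
We now have both O(p) and O(~p) — p is simultaneously obligatory and forbidden, violating the D-axiom.

Inconsistent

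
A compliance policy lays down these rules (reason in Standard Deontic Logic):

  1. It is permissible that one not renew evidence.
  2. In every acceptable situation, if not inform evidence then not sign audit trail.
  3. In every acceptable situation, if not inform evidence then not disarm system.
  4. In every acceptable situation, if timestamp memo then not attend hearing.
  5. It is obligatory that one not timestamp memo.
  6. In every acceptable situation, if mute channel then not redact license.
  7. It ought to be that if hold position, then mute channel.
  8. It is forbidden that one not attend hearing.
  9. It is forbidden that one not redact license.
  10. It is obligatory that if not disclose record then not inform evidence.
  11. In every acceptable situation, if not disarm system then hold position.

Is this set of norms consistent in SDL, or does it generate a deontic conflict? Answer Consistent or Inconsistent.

Consistent

Premise 4 is O(timestamp_memo → ¬attend_hearing), but O(timestamp_memo) is not derivable from the premises, so it does not yield O(¬attend_hearing).
So O(¬attend_hearing) is not derivable, and the apparent clash with O(attend_hearing) does not arise.
A world satisfying every obligation exists (e.g. attend_hearing=true, disarm_system=true, disclose_record=true, hold_position=false, inform_evidence=true, mute_channel=false, redact_license=true, renew_evidence=false, sign_audit_trail=false, timestamp_memo=false); no atom is both obligatory and forbidden, so the set is consistent.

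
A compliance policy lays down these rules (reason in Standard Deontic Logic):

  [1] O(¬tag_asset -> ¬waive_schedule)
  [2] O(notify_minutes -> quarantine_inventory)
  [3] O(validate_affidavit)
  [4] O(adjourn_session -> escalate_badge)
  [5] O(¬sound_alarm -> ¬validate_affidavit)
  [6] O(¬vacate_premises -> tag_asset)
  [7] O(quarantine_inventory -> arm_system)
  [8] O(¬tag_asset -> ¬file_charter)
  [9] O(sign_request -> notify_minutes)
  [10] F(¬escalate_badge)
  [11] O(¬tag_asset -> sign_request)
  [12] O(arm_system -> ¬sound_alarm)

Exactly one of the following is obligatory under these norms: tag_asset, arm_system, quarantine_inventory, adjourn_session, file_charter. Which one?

Premise 3 gives O(validate_affidavit).
The contrapositive of premise 5 (O(¬sound_alarm -> ¬validate_affidavit)) is O(validate_affidavit -> sound_alarm), and O(validate_affidavit) is already established, so O(sound_alarm).
The contrapositive of premise 12 (O(arm_system -> ¬sound_alarm)) is O(sound_alarm -> ¬arm_system), and O(sound_alarm) is already established, so O(¬arm_system).
Premise 7, O(quarantine_inventory -> arm_system), contraposes to O(¬arm_system -> ¬quarantine_inventory); with O(¬arm_system) we get O(¬quarantine_inventory).
Premise 2 is O(notify_minutes -> quarantine_inventory); contrapositively O(¬quarantine_inventory -> ¬notify_minutes). Since O(¬quarantine_inventory) holds, K gives O(¬notify_minutes).
Premise 9 is O(sign_request -> notify_minutes); contrapositively O(¬notify_minutes -> ¬sign_request). Since O(¬notify_minutes) holds, K gives O(¬sign_request).
The contrapositive of premise 11 (O(¬tag_asset -> sign_request)) is O(¬sign_request -> tag_asset), and O(¬sign_request) is already established, so O(tag_asset).
So O(tag_asset) holds — tag_asset is obligatory. None of the other listed options is made obligatory by any chain of premises.

tag_asset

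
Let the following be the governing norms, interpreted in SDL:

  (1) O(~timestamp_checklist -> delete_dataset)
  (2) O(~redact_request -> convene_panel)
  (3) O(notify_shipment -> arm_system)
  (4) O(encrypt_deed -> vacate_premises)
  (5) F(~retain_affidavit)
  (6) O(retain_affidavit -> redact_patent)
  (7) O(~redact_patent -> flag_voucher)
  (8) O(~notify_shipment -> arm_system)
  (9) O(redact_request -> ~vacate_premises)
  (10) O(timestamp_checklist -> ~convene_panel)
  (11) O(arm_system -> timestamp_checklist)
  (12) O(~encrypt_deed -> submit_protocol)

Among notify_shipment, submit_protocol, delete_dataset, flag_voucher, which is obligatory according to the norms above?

submit_protocol

Premises 3 and 8 cover both cases: O(notify_shipment -> arm_system) and O(~notify_shipment -> arm_system). Since notify_shipment ∨ ~notify_shipment is a tautology, O(arm_system) follows.
From O(arm_system) and premise 11, O(arm_system -> timestamp_checklist), we obtain O(timestamp_checklist).
Applying K to premise 10 (O(timestamp_checklist -> ~convene_panel)) and O(timestamp_checklist) yields O(~convene_panel).
Premise 2, O(~redact_request -> convene_panel), contraposes to O(~convene_panel -> redact_request); with O(~convene_panel) we get O(redact_request).
From O(redact_request) and premise 9, O(redact_request -> ~vacate_premises), we obtain O(~vacate_premises).
The contrapositive of premise 4 (O(encrypt_deed -> vacate_premises)) is O(~vacate_premises -> ~encrypt_deed), and O(~vacate_premises) is already established, so O(~encrypt_deed).
From O(~encrypt_deed) and premise 12, O(~encrypt_deed -> submit_protocol), we obtain O(submit_protocol).
So O(submit_protocol) holds — submit_protocol is obligatory. None of the other listed options is made obligatory by any chain of premises.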